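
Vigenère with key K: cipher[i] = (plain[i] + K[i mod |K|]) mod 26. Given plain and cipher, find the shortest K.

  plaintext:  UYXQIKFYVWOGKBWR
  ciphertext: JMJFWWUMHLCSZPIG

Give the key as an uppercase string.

  i= 0: J-U = 15 → P
  i= 1: M-Y = 14 → O
  i= 2: J-X = 12 → M
  i= 3: F-Q = 15 → P
  i= 4: W-I = 14 → O
  i= 5: W-K = 12 → M
  i= 6: U-F = 15 → P
  i= 7: M-Y = 14 → O
  i= 8: H-V = 12 → M
  i= 9: L-W = 15 → P
  i=10: C-O = 14 → O
  i=11: S-G = 12 → M
  i=12: Z-K = 15 → P
  i=13: P-B = 14 → O
  i=14: I-W = 12 → M
  i=15: G-R = 15 → P
  shifts repeat with period 3: POM

POM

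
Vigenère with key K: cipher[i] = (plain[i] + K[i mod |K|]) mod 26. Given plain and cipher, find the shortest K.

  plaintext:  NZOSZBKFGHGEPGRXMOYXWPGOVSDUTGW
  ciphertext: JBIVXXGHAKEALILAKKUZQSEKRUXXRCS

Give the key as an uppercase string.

WCUDYW

  i= 0: J-N = 22 → W
  i= 1: B-Z =  2 → C
  i= 2: I-O = 20 → U
  i= 3: V-S =  3 → D
  i= 4: X-Z = 24 → Y
  i= 5: X-B = 22 → W
  i= 6: G-K = 22 → W
  i= 7: H-F =  2 → C
  i= 8: A-G = 20 → U
  i= 9: K-H =  3 → D
  i=10: E-G = 24 → Y
  i=11: A-E = 22 → W
  i=12: L-P = 22 → W
  i=13: I-G =  2 → C
  i=14: L-R = 20 → U
  i=15: A-X =  3 → D
  i=16: K-M = 24 → Y
  i=17: K-O = 22 → W
  i=18: U-Y = 22 → W
  i=19: Z-X =  2 → C
  i=20: Q-W = 20 → U
  i=21: S-P =  3 → D
  i=22: E-G = 24 → Y
  i=23: K-O = 22 → W
  i=24: R-V = 22 → W
  i=25: U-S =  2 → C
  i=26: X-D = 20 → U
  i=27: X-U =  3 → D
  i=28: R-T = 24 → Y
  i=29: C-G = 22 → W
  i=30: S-W = 22 → W
  shifts repeat with period 6: WCUDYW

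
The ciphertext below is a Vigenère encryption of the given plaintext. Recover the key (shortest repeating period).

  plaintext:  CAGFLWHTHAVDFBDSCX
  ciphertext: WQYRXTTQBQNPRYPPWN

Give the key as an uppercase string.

UQSMMXMX

  i= 0: W-C = 20 → U
  i= 1: Q-A = 16 → Q
  i= 2: Y-G = 18 → S
  i= 3: R-F = 12 → M
  i= 4: X-L = 12 → M
  i= 5: T-W = 23 → X
  i= 6: T-H = 12 → M
  i= 7: Q-T = 23 → X
  i= 8: B-H = 20 → U
  i= 9: Q-A = 16 → Q
  i=10: N-V = 18 → S
  i=11: P-D = 12 → M
  i=12: R-F = 12 → M
  i=13: Y-B = 23 → X
  i=14: P-D = 12 → M
  i=15: P-S = 23 → X
  i=16: W-C = 20 → U
  i=17: N-X = 16 → Q
  shifts repeat with period 8: UQSMMXMX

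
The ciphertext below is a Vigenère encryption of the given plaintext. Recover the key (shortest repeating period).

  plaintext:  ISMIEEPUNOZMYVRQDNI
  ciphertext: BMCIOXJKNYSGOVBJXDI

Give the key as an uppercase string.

  i= 0: B-I = 19 → T
  i= 1: M-S = 20 → U
  i= 2: C-M = 16 → Q
  i= 3: I-I =  0 → A
  i= 4: O-E = 10 → K
  i= 5: X-E = 19 → T
  i= 6: J-P = 20 → U
  i= 7: K-U = 16 → Q
  i= 8: N-N =  0 → A
  i= 9: Y-O = 10 → K
  i=10: S-Z = 19 → T
  i=11: G-M = 20 → U
  i=12: O-Y = 16 → Q
  i=13: V-V =  0 → A
  i=14: B-R = 10 → K
  i=15: J-Q = 19 → T
  i=16: X-D = 20 → U
  i=17: D-N = 16 → Q
  i=18: I-I =  0 → A
  shifts repeat with period 5: TUQAK

TUQAK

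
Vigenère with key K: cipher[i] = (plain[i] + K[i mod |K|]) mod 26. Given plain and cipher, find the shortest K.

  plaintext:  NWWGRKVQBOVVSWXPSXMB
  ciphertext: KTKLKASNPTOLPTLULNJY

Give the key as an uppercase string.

XXOFTQ

  i= 0: K-N = 23 → X
  i= 1: T-W = 23 → X
  i= 2: K-W = 14 → O
  i= 3: L-G =  5 → F
  i= 4: K-R = 19 → T
  i= 5: A-K = 16 → Q
  i= 6: S-V = 23 → X
  i= 7: N-Q = 23 → X
  i= 8: P-B = 14 → O
  i= 9: T-O =  5 → F
  i=10: O-V = 19 → T
  i=11: L-V = 16 → Q
  i=12: P-S = 23 → X
  i=13: T-W = 23 → X
  i=14: L-X = 14 → O
  i=15: U-P =  5 → F
  i=16: L-S = 19 → T
  i=17: N-X = 16 → Q
  i=18: J-M = 23 → X
  i=19: Y-B = 23 → X
  shifts repeat with period 6: XXOFTQ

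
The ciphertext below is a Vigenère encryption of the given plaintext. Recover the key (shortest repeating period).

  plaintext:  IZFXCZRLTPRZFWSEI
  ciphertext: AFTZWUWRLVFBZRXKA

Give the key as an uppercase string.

SGOCUVFG

  i= 0: A-I = 18 → S
  i= 1: F-Z =  6 → G
  i= 2: T-F = 14 → O
  i= 3: Z-X =  2 → C
  i= 4: W-C = 20 → U
  i= 5: U-Z = 21 → V
  i= 6: W-R =  5 → F
  i= 7: R-L =  6 → G
  i= 8: L-T = 18 → S
  i= 9: V-P =  6 → G
  i=10: F-R = 14 → O
  i=11: B-Z =  2 → C
  i=12: Z-F = 20 → U
  i=13: R-W = 21 → V
  i=14: X-S =  5 → F
  i=15: K-E =  6 → G
  i=16: A-I = 18 → S
  shifts repeat with period 8: SGOCUVFG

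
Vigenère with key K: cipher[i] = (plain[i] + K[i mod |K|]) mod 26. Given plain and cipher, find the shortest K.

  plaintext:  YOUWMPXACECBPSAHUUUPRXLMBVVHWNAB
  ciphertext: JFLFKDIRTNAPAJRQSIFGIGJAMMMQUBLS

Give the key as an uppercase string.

LRRJYO

  i= 0: J-Y = 11 → L
  i= 1: F-O = 17 → R
  i= 2: L-U = 17 → R
  i= 3: F-W =  9 → J
  i= 4: K-M = 24 → Y
  i= 5: D-P = 14 → O
  i= 6: I-X = 11 → L
  i= 7: R-A = 17 → R
  i= 8: T-C = 17 → R
  i= 9: N-E =  9 → J
  i=10: A-C = 24 → Y
  i=11: P-B = 14 → O
  i=12: A-P = 11 → L
  i=13: J-S = 17 → R
  i=14: R-A = 17 → R
  i=15: Q-H =  9 → J
  i=16: S-U = 24 → Y
  i=17: I-U = 14 → O
  i=18: F-U = 11 → L
  i=19: G-P = 17 → R
  i=20: I-R = 17 → R
  i=21: G-X =  9 → J
  i=22: J-L = 24 → Y
  i=23: A-M = 14 → O
  i=24: M-B = 11 → L
  i=25: M-V = 17 → R
  i=26: M-V = 17 → R
  i=27: Q-H =  9 → J
  i=28: U-W = 24 → Y
  i=29: B-N = 14 → O
  i=30: L-A = 11 → L
  i=31: S-B = 17 → R
  shifts repeat with period 6: LRRJYO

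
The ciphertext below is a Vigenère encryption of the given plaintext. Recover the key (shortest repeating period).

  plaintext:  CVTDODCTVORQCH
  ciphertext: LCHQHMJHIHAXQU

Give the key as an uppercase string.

  i= 0: L-C =  9 → J
  i= 1: C-V =  7 → H
  i= 2: H-T = 14 → O
  i= 3: Q-D = 13 → N
  i= 4: H-O = 19 → T
  i= 5: M-D =  9 → J
  i= 6: J-C =  7 → H
  i= 7: H-T = 14 → O
  i= 8: I-V = 13 → N
  i= 9: H-O = 19 → T
  i=10: A-R =  9 → J
  i=11: X-Q =  7 → H
  i=12: Q-C = 14 → O
  i=13: U-H = 13 → N
  shifts repeat with period 5: JHONT

JHONT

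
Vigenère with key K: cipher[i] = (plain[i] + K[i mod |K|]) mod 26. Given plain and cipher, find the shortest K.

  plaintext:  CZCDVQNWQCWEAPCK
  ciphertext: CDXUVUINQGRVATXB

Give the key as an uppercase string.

AEVR

  i= 0: C-C =  0 → A
  i= 1: D-Z =  4 → E
  i= 2: X-C = 21 → V
  i= 3: U-D = 17 → R
  i= 4: V-V =  0 → A
  i= 5: U-Q =  4 → E
  i= 6: I-N = 21 → V
  i= 7: N-W = 17 → R
  i= 8: Q-Q =  0 → A
  i= 9: G-C =  4 → E
  i=10: R-W = 21 → V
  i=11: V-E = 17 → R
  i=12: A-A =  0 → A
  i=13: T-P =  4 → E
  i=14: X-C = 21 → V
  i=15: B-K = 17 → R
  shifts repeat with period 4: AEVR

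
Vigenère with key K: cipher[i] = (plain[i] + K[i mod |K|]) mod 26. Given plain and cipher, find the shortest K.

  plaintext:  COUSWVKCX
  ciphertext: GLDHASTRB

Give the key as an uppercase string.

  i= 0: G-C =  4 → E
  i= 1: L-O = 23 → X
  i= 2: D-U =  9 → J
  i= 3: H-S = 15 → P
  i= 4: A-W =  4 → E
  i= 5: S-V = 23 → X
  i= 6: T-K =  9 → J
  i= 7: R-C = 15 → P
  i= 8: B-X =  4 → E
  shifts repeat with period 4: EXJP

EXJP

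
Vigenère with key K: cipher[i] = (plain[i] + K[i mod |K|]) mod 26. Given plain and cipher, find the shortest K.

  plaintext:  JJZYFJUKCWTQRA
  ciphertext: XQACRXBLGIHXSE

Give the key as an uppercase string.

OHBEM

  i= 0: X-J = 14 → O
  i= 1: Q-J =  7 → H
  i= 2: A-Z =  1 → B
  i= 3: C-Y =  4 → E
  i= 4: R-F = 12 → M
  i= 5: X-J = 14 → O
  i= 6: B-U =  7 → H
  i= 7: L-K =  1 → B
  i= 8: G-C =  4 → E
  i= 9: I-W = 12 → M
  i=10: H-T = 14 → O
  i=11: X-Q =  7 → H
  i=12: S-R =  1 → B
  i=13: E-A =  4 → E
  shifts repeat with period 5: OHBEM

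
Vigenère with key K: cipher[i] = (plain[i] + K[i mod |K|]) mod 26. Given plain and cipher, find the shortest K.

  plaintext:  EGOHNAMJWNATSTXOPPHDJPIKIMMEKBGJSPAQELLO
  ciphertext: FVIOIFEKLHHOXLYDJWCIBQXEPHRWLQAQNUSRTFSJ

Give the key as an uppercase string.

  i= 0: F-E =  1 → B
  i= 1: V-G = 15 → P
  i= 2: I-O = 20 → U
  i= 3: O-H =  7 → H
  i= 4: I-N = 21 → V
  i= 5: F-A =  5 → F
  i= 6: E-M = 18 → S
  i= 7: K-J =  1 → B
  i= 8: L-W = 15 → P
  i= 9: H-N = 20 → U
  i=10: H-A =  7 → H
  i=11: O-T = 21 → V
  i=12: X-S =  5 → F
  i=13: L-T = 18 → S
  i=14: Y-X =  1 → B
  i=15: D-O = 15 → P
  i=16: J-P = 20 → U
  i=17: W-P =  7 → H
  i=18: C-H = 21 → V
  i=19: I-D =  5 → F
  i=20: B-J = 18 → S
  i=21: Q-P =  1 → B
  i=22: X-I = 15 → P
  i=23: E-K = 20 → U
  i=24: P-I =  7 → H
  i=25: H-M = 21 → V
  i=26: R-M =  5 → F
  i=27: W-E = 18 → S
  i=28: L-K =  1 → B
  i=29: Q-B = 15 → P
  i=30: A-G = 20 → U
  i=31: Q-J =  7 → H
  i=32: N-S = 21 → V
  i=33: U-P =  5 → F
  i=34: S-A = 18 → S
  i=35: R-Q =  1 → B
  i=36: T-E = 15 → P
  i=37: F-L = 20 → U
  i=38: S-L =  7 → H
  i=39: J-O = 21 → V
  shifts repeat with period 7: BPUHVFS

BPUHVFS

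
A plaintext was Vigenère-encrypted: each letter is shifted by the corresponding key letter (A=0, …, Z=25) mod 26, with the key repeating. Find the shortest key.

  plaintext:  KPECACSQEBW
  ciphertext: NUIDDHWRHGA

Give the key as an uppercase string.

DFEB

  i= 0: N-K =  3 → D
  i= 1: U-P =  5 → F
  i= 2: I-E =  4 → E
  i= 3: D-C =  1 → B
  i= 4: D-A =  3 → D
  i= 5: H-C =  5 → F
  i= 6: W-S =  4 → E
  i= 7: R-Q =  1 → B
  i= 8: H-E =  3 → D
  i= 9: G-B =  5 → F
  i=10: A-W =  4 → E
  shifts repeat with period 4: DFEB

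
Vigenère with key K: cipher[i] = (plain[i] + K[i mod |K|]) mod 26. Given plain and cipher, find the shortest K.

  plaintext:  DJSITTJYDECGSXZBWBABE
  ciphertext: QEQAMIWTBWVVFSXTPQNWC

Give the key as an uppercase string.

NVYSTP

  i= 0: Q-D = 13 → N
  i= 1: E-J = 21 → V
  i= 2: Q-S = 24 → Y
  i= 3: A-I = 18 → S
  i= 4: M-T = 19 → T
  i= 5: I-T = 15 → P
  i= 6: W-J = 13 → N
  i= 7: T-Y = 21 → V
  i= 8: B-D = 24 → Y
  i= 9: W-E = 18 → S
  i=10: V-C = 19 → T
  i=11: V-G = 15 → P
  i=12: F-S = 13 → N
  i=13: S-X = 21 → V
  i=14: X-Z = 24 → Y
  i=15: T-B = 18 → S
  i=16: P-W = 19 → T
  i=17: Q-B = 15 → P
  i=18: N-A = 13 → N
  i=19: W-B = 21 → V
  i=20: C-E = 24 → Y
  shifts repeat with period 6: NVYSTP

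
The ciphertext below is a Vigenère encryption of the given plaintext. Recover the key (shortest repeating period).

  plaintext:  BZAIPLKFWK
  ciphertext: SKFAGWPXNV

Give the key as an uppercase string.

RLFS

  i= 0: S-B = 17 → R
  i= 1: K-Z = 11 → L
  i= 2: F-A =  5 → F
  i= 3: A-I = 18 → S
  i= 4: G-P = 17 → R
  i= 5: W-L = 11 → L
  i= 6: P-K =  5 → F
  i= 7: X-F = 18 → S
  i= 8: N-W = 17 → R
  i= 9: V-K = 11 → L
  shifts repeat with period 4: RLFS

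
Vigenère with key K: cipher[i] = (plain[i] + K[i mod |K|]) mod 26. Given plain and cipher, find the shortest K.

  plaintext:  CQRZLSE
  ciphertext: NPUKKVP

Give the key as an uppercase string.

  i= 0: N-C = 11 → L
  i= 1: P-Q = 25 → Z
  i= 2: U-R =  3 → D
  i= 3: K-Z = 11 → L
  i= 4: K-L = 25 → Z
  i= 5: V-S =  3 → D
  i= 6: P-E = 11 → L
  shifts repeat with period 3: LZD

LZD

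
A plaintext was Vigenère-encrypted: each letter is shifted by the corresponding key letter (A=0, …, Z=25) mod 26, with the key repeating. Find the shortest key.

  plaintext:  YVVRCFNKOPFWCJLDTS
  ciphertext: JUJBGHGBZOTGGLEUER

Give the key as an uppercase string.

LZOKECTR

  i= 0: J-Y = 11 → L
  i= 1: U-V = 25 → Z
  i= 2: J-V = 14 → O
  i= 3: B-R = 10 → K
  i= 4: G-C =  4 → E
  i= 5: H-F =  2 → C
  i= 6: G-N = 19 → T
  i= 7: B-K = 17 → R
  i= 8: Z-O = 11 → L
  i= 9: O-P = 25 → Z
  i=10: T-F = 14 → O
  i=11: G-W = 10 → K
  i=12: G-C =  4 → E
  i=13: L-J =  2 → C
  i=14: E-L = 19 → T
  i=15: U-D = 17 → R
  i=16: E-T = 11 → L
  i=17: R-S = 25 → Z
  shifts repeat with period 8: LZOKECTR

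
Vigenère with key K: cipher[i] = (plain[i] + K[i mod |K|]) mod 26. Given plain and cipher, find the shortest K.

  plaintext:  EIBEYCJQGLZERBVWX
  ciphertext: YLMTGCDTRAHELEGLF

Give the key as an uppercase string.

UDLPIA

  i= 0: Y-E = 20 → U
  i= 1: L-I =  3 → D
  i= 2: M-B = 11 → L
  i= 3: T-E = 15 → P
  i= 4: G-Y =  8 → I
  i= 5: C-C =  0 → A
  i= 6: D-J = 20 → U
  i= 7: T-Q =  3 → D
  i= 8: R-G = 11 → L
  i= 9: A-L = 15 → P
  i=10: H-Z =  8 → I
  i=11: E-E =  0 → A
  i=12: L-R = 20 → U
  i=13: E-B =  3 → D
  i=14: G-V = 11 → L
  i=15: L-W = 15 → P
  i=16: F-X =  8 → I
  shifts repeat with period 6: UDLPIA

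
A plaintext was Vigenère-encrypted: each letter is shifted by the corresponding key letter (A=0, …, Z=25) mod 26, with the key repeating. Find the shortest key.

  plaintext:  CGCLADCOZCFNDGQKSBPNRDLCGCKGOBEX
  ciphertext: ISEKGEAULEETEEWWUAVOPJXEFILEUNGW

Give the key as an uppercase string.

  i= 0: I-C =  6 → G
  i= 1: S-G = 12 → M
  i= 2: E-C =  2 → C
  i= 3: K-L = 25 → Z
  i= 4: G-A =  6 → G
  i= 5: E-D =  1 → B
  i= 6: A-C = 24 → Y
  i= 7: U-O =  6 → G
  i= 8: L-Z = 12 → M
  i= 9: E-C =  2 → C
  i=10: E-F = 25 → Z
  i=11: T-N =  6 → G
  i=12: E-D =  1 → B
  i=13: E-G = 24 → Y
  i=14: W-Q =  6 → G
  i=15: W-K = 12 → M
  i=16: U-S =  2 → C
  i=17: A-B = 25 → Z
  i=18: V-P =  6 → G
  i=19: O-N =  1 → B
  i=20: P-R = 24 → Y
  i=21: J-D =  6 → G
  i=22: X-L = 12 → M
  i=23: E-C =  2 → C
  i=24: F-G = 25 → Z
  i=25: I-C =  6 → G
  i=26: L-K =  1 → B
  i=27: E-G = 24 → Y
  i=28: U-O =  6 → G
  i=29: N-B = 12 → M
  i=30: G-E =  2 → C
  i=31: W-X = 25 → Z
  shifts repeat with period 7: GMCZGBY

GMCZGBY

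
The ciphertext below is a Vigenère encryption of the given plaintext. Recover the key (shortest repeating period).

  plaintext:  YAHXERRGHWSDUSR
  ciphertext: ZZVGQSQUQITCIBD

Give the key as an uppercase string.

  i= 0: Z-Y =  1 → B
  i= 1: Z-A = 25 → Z
  i= 2: V-H = 14 → O
  i= 3: G-X =  9 → J
  i= 4: Q-E = 12 → M
  i= 5: S-R =  1 → B
  i= 6: Q-R = 25 → Z
  i= 7: U-G = 14 → O
  i= 8: Q-H =  9 → J
  i= 9: I-W = 12 → M
  i=10: T-S =  1 → B
  i=11: C-D = 25 → Z
  i=12: I-U = 14 → O
  i=13: B-S =  9 → J
  i=14: D-R = 12 → M
  shifts repeat with period 5: BZOJM

BZOJM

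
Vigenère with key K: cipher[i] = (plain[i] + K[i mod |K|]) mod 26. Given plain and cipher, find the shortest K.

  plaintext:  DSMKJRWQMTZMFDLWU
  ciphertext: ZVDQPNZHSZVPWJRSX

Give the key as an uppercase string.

  i= 0: Z-D = 22 → W
  i= 1: V-S =  3 → D
  i= 2: D-M = 17 → R
  i= 3: Q-K =  6 → G
  i= 4: P-J =  6 → G
  i= 5: N-R = 22 → W
  i= 6: Z-W =  3 → D
  i= 7: H-Q = 17 → R
  i= 8: S-M =  6 → G
  i= 9: Z-T =  6 → G
  i=10: V-Z = 22 → W
  i=11: P-M =  3 → D
  i=12: W-F = 17 → R
  i=13: J-D =  6 → G
  i=14: R-L =  6 → G
  i=15: S-W = 22 → W
  i=16: X-U =  3 → D
  shifts repeat with period 5: WDRGG

WDRGG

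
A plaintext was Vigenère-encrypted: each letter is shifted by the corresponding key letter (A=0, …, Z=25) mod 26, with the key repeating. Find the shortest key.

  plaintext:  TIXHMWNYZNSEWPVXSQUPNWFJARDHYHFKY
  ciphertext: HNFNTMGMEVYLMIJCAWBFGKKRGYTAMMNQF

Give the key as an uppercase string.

OFIGHQT

  i= 0: H-T = 14 → O
  i= 1: N-I =  5 → F
  i= 2: F-X =  8 → I
  i= 3: N-H =  6 → G
  i= 4: T-M =  7 → H
  i= 5: M-W = 16 → Q
  i= 6: G-N = 19 → T
  i= 7: M-Y = 14 → O
  i= 8: E-Z =  5 → F
  i= 9: V-N =  8 → I
  i=10: Y-S =  6 → G
  i=11: L-E =  7 → H
  i=12: M-W = 16 → Q
  i=13: I-P = 19 → T
  i=14: J-V = 14 → O
  i=15: C-X =  5 → F
  i=16: A-S =  8 → I
  i=17: W-Q =  6 → G
  i=18: B-U =  7 → H
  i=19: F-P = 16 → Q
  i=20: G-N = 19 → T
  i=21: K-W = 14 → O
  i=22: K-F =  5 → F
  i=23: R-J =  8 → I
  i=24: G-A =  6 → G
  i=25: Y-R =  7 → H
  i=26: T-D = 16 → Q
  i=27: A-H = 19 → T
  i=28: M-Y = 14 → O
  i=29: M-H =  5 → F
  i=30: N-F =  8 → I
  i=31: Q-K =  6 → G
  i=32: F-Y =  7 → H
  shifts repeat with period 7: OFIGHQT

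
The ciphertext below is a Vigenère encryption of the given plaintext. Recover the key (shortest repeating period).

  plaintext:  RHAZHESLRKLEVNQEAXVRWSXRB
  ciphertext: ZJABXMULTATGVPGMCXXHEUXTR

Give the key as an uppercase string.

  i= 0: Z-R =  8 → I
  i= 1: J-H =  2 → C
  i= 2: A-A =  0 → A
  i= 3: B-Z =  2 → C
  i= 4: X-H = 16 → Q
  i= 5: M-E =  8 → I
  i= 6: U-S =  2 → C
  i= 7: L-L =  0 → A
  i= 8: T-R =  2 → C
  i= 9: A-K = 16 → Q
  i=10: T-L =  8 → I
  i=11: G-E =  2 → C
  i=12: V-V =  0 → A
  i=13: P-N =  2 → C
  i=14: G-Q = 16 → Q
  i=15: M-E =  8 → I
  i=16: C-A =  2 → C
  i=17: X-X =  0 → A
  i=18: X-V =  2 → C
  i=19: H-R = 16 → Q
  i=20: E-W =  8 → I
  i=21: U-S =  2 → C
  i=22: X-X =  0 → A
  i=23: T-R =  2 → C
  i=24: R-B = 16 → Q
  shifts repeat with period 5: ICACQ

ICACQ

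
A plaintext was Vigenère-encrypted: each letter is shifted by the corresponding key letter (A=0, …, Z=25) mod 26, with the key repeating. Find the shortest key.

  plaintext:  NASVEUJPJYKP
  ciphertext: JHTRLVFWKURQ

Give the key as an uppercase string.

WHB

  i= 0: J-N = 22 → W
  i= 1: H-A =  7 → H
  i= 2: T-S =  1 → B
  i= 3: R-V = 22 → W
  i= 4: L-E =  7 → H
  i= 5: V-U =  1 → B
  i= 6: F-J = 22 → W
  i= 7: W-P =  7 → H
  i= 8: K-J =  1 → B
  i= 9: U-Y = 22 → W
  i=10: R-K =  7 → H
  i=11: Q-P =  1 → B
  shifts repeat with period 3: WHB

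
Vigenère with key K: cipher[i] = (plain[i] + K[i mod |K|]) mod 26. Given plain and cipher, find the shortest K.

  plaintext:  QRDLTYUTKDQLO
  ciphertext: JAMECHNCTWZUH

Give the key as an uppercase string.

  i= 0: J-Q = 19 → T
  i= 1: A-R =  9 → J
  i= 2: M-D =  9 → J
  i= 3: E-L = 19 → T
  i= 4: C-T =  9 → J
  i= 5: H-Y =  9 → J
  i= 6: N-U = 19 → T
  i= 7: C-T =  9 → J
  i= 8: T-K =  9 → J
  i= 9: W-D = 19 → T
  i=10: Z-Q =  9 → J
  i=11: U-L =  9 → J
  i=12: H-O = 19 → T
  shifts repeat with period 3: TJJ

TJJ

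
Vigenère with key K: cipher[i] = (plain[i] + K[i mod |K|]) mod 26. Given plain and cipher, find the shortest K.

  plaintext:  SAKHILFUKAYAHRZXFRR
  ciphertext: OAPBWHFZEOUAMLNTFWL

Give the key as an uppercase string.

  i= 0: O-S = 22 → W
  i= 1: A-A =  0 → A
  i= 2: P-K =  5 → F
  i= 3: B-H = 20 → U
  i= 4: W-I = 14 → O
  i= 5: H-L = 22 → W
  i= 6: F-F =  0 → A
  i= 7: Z-U =  5 → F
  i= 8: E-K = 20 → U
  i= 9: O-A = 14 → O
  i=10: U-Y = 22 → W
  i=11: A-A =  0 → A
  i=12: M-H =  5 → F
  i=13: L-R = 20 → U
  i=14: N-Z = 14 → O
  i=15: T-X = 22 → W
  i=16: F-F =  0 → A
  i=17: W-R =  5 → F
  i=18: L-R = 20 → U
  shifts repeat with period 5: WAFUO

WAFUO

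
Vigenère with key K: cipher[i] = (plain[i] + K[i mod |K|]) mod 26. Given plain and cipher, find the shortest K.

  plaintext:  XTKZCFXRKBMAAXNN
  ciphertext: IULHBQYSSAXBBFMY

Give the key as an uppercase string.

LBBIZ

  i= 0: I-X = 11 → L
  i= 1: U-T =  1 → B
  i= 2: L-K =  1 → B
  i= 3: H-Z =  8 → I
  i= 4: B-C = 25 → Z
  i= 5: Q-F = 11 → L
  i= 6: Y-X =  1 → B
  i= 7: S-R =  1 → B
  i= 8: S-K =  8 → I
  i= 9: A-B = 25 → Z
  i=10: X-M = 11 → L
  i=11: B-A =  1 → B
  i=12: B-A =  1 → B
  i=13: F-X =  8 → I
  i=14: M-N = 25 → Z
  i=15: Y-N = 11 → L
  shifts repeat with period 5: LBBIZ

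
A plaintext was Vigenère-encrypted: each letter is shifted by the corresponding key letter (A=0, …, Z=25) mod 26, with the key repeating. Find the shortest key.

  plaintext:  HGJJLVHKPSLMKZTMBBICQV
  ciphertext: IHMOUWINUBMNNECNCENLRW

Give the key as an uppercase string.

BBDFJ

  i= 0: I-H =  1 → B
  i= 1: H-G =  1 → B
  i= 2: M-J =  3 → D
  i= 3: O-J =  5 → F
  i= 4: U-L =  9 → J
  i= 5: W-V =  1 → B
  i= 6: I-H =  1 → B
  i= 7: N-K =  3 → D
  i= 8: U-P =  5 → F
  i= 9: B-S =  9 → J
  i=10: M-L =  1 → B
  i=11: N-M =  1 → B
  i=12: N-K =  3 → D
  i=13: E-Z =  5 → F
  i=14: C-T =  9 → J
  i=15: N-M =  1 → B
  i=16: C-B =  1 → B
  i=17: E-B =  3 → D
  i=18: N-I =  5 → F
  i=19: L-C =  9 → J
  i=20: R-Q =  1 → B
  i=21: W-V =  1 → B
  shifts repeat with period 5: BBDFJ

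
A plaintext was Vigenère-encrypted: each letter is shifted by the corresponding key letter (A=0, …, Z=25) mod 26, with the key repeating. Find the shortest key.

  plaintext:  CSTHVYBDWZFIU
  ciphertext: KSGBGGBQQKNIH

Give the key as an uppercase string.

IANUL

  i= 0: K-C =  8 → I
  i= 1: S-S =  0 → A
  i= 2: G-T = 13 → N
  i= 3: B-H = 20 → U
  i= 4: G-V = 11 → L
  i= 5: G-Y =  8 → I
  i= 6: B-B =  0 → A
  i= 7: Q-D = 13 → N
  i= 8: Q-W = 20 → U
  i= 9: K-Z = 11 → L
  i=10: N-F =  8 → I
  i=11: I-I =  0 → A
  i=12: H-U = 13 → N
  shifts repeat with period 5: IANUL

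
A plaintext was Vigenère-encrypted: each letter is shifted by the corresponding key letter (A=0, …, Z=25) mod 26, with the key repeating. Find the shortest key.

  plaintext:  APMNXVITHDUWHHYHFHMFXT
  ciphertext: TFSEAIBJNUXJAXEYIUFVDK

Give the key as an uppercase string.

TQGRDN

  i= 0: T-A = 19 → T
  i= 1: F-P = 16 → Q
  i= 2: S-M =  6 → G
  i= 3: E-N = 17 → R
  i= 4: A-X =  3 → D
  i= 5: I-V = 13 → N
  i= 6: B-I = 19 → T
  i= 7: J-T = 16 → Q
  i= 8: N-H =  6 → G
  i= 9: U-D = 17 → R
  i=10: X-U =  3 → D
  i=11: J-W = 13 → N
  i=12: A-H = 19 → T
  i=13: X-H = 16 → Q
  i=14: E-Y =  6 → G
  i=15: Y-H = 17 → R
  i=16: I-F =  3 → D
  i=17: U-H = 13 → N
  i=18: F-M = 19 → T
  i=19: V-F = 16 → Q
  i=20: D-X =  6 → G
  i=21: K-T = 17 → R
  shifts repeat with period 6: TQGRDN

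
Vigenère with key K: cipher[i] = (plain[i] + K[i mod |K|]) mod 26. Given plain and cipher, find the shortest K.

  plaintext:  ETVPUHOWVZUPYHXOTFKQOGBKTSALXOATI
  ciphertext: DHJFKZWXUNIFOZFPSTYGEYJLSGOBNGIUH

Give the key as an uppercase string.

ZOOQQSIB

  i= 0: D-E = 25 → Z
  i= 1: H-T = 14 → O
  i= 2: J-V = 14 → O
  i= 3: F-P = 16 → Q
  i= 4: K-U = 16 → Q
  i= 5: Z-H = 18 → S
  i= 6: W-O =  8 → I
  i= 7: X-W =  1 → B
  i= 8: U-V = 25 → Z
  i= 9: N-Z = 14 → O
  i=10: I-U = 14 → O
  i=11: F-P = 16 → Q
  i=12: O-Y = 16 → Q
  i=13: Z-H = 18 → S
  i=14: F-X =  8 → I
  i=15: P-O =  1 → B
  i=16: S-T = 25 → Z
  i=17: T-F = 14 → O
  i=18: Y-K = 14 → O
  i=19: G-Q = 16 → Q
  i=20: E-O = 16 → Q
  i=21: Y-G = 18 → S
  i=22: J-B =  8 → I
  i=23: L-K =  1 → B
  i=24: S-T = 25 → Z
  i=25: G-S = 14 → O
  i=26: O-A = 14 → O
  i=27: B-L = 16 → Q
  i=28: N-X = 16 → Q
  i=29: G-O = 18 → S
  i=30: I-A =  8 → I
  i=31: U-T =  1 → B
  i=32: H-I = 25 → Z
  shifts repeat with period 8: ZOOQQSIB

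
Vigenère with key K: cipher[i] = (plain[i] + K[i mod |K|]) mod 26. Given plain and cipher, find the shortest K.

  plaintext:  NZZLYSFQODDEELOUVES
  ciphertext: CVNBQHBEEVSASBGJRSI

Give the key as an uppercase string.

PWOQS

  i= 0: C-N = 15 → P
  i= 1: V-Z = 22 → W
  i= 2: N-Z = 14 → O
  i= 3: B-L = 16 → Q
  i= 4: Q-Y = 18 → S
  i= 5: H-S = 15 → P
  i= 6: B-F = 22 → W
  i= 7: E-Q = 14 → O
  i= 8: E-O = 16 → Q
  i= 9: V-D = 18 → S
  i=10: S-D = 15 → P
  i=11: A-E = 22 → W
  i=12: S-E = 14 → O
  i=13: B-L = 16 → Q
  i=14: G-O = 18 → S
  i=15: J-U = 15 → P
  i=16: R-V = 22 → W
  i=17: S-E = 14 → O
  i=18: I-S = 16 → Q
  shifts repeat with period 5: PWOQS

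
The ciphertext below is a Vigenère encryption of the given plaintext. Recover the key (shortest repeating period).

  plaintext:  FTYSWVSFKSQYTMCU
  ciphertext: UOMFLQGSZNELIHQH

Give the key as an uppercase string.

  i= 0: U-F = 15 → P
  i= 1: O-T = 21 → V
  i= 2: M-Y = 14 → O
  i= 3: F-S = 13 → N
  i= 4: L-W = 15 → P
  i= 5: Q-V = 21 → V
  i= 6: G-S = 14 → O
  i= 7: S-F = 13 → N
  i= 8: Z-K = 15 → P
  i= 9: N-S = 21 → V
  i=10: E-Q = 14 → O
  i=11: L-Y = 13 → N
  i=12: I-T = 15 → P
  i=13: H-M = 21 → V
  i=14: Q-C = 14 → O
  i=15: H-U = 13 → N
  shifts repeat with period 4: PVON

PVON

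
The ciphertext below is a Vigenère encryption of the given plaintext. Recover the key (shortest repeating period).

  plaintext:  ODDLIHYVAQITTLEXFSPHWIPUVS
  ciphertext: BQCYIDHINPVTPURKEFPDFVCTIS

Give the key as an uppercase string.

NNZNAWJ

  i= 0: B-O = 13 → N
  i= 1: Q-D = 13 → N
  i= 2: C-D = 25 → Z
  i= 3: Y-L = 13 → N
  i= 4: I-I =  0 → A
  i= 5: D-H = 22 → W
  i= 6: H-Y =  9 → J
  i= 7: I-V = 13 → N
  i= 8: N-A = 13 → N
  i= 9: P-Q = 25 → Z
  i=10: V-I = 13 → N
  i=11: T-T =  0 → A
  i=12: P-T = 22 → W
  i=13: U-L =  9 → J
  i=14: R-E = 13 → N
  i=15: K-X = 13 → N
  i=16: E-F = 25 → Z
  i=17: F-S = 13 → N
  i=18: P-P =  0 → A
  i=19: D-H = 22 → W
  i=20: F-W =  9 → J
  i=21: V-I = 13 → N
  i=22: C-P = 13 → N
  i=23: T-U = 25 → Z
  i=24: I-V = 13 → N
  i=25: S-S =  0 → A
  shifts repeat with period 7: NNZNAWJ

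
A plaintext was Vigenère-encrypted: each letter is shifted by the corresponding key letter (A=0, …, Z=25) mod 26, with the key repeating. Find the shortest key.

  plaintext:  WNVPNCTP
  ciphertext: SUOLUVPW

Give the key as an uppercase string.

  i= 0: S-W = 22 → W
  i= 1: U-N =  7 → H
  i= 2: O-V = 19 → T
  i= 3: L-P = 22 → W
  i= 4: U-N =  7 → H
  i= 5: V-C = 19 → T
  i= 6: P-T = 22 → W
  i= 7: W-P =  7 → H
  shifts repeat with period 3: WHT

WHT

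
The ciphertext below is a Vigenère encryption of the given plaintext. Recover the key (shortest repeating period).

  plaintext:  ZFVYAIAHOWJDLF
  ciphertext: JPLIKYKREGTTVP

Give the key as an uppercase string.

  i= 0: J-Z = 10 → K
  i= 1: P-F = 10 → K
  i= 2: L-V = 16 → Q
  i= 3: I-Y = 10 → K
  i= 4: K-A = 10 → K
  i= 5: Y-I = 16 → Q
  i= 6: K-A = 10 → K
  i= 7: R-H = 10 → K
  i= 8: E-O = 16 → Q
  i= 9: G-W = 10 → K
  i=10: T-J = 10 → K
  i=11: T-D = 16 → Q
  i=12: V-L = 10 → K
  i=13: P-F = 10 → K
  shifts repeat with period 3: KKQ

KKQ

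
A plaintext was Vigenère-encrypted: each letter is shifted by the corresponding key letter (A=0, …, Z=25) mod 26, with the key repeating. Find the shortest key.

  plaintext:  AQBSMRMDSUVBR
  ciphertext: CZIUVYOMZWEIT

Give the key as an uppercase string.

  i= 0: C-A =  2 → C
  i= 1: Z-Q =  9 → J
  i= 2: I-B =  7 → H
  i= 3: U-S =  2 → C
  i= 4: V-M =  9 → J
  i= 5: Y-R =  7 → H
  i= 6: O-M =  2 → C
  i= 7: M-D =  9 → J
  i= 8: Z-S =  7 → H
  i= 9: W-U =  2 → C
  i=10: E-V =  9 → J
  i=11: I-B =  7 → H
  i=12: T-R =  2 → C
  shifts repeat with period 3: CJH

CJH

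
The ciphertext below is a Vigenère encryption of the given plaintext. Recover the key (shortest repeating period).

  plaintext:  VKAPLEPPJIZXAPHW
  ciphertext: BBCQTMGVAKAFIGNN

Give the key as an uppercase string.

  i= 0: B-V =  6 → G
  i= 1: B-K = 17 → R
  i= 2: C-A =  2 → C
  i= 3: Q-P =  1 → B
  i= 4: T-L =  8 → I
  i= 5: M-E =  8 → I
  i= 6: G-P = 17 → R
  i= 7: V-P =  6 → G
  i= 8: A-J = 17 → R
  i= 9: K-I =  2 → C
  i=10: A-Z =  1 → B
  i=11: F-X =  8 → I
  i=12: I-A =  8 → I
  i=13: G-P = 17 → R
  i=14: N-H =  6 → G
  i=15: N-W = 17 → R
  shifts repeat with period 7: GRCBIIR

GRCBIIR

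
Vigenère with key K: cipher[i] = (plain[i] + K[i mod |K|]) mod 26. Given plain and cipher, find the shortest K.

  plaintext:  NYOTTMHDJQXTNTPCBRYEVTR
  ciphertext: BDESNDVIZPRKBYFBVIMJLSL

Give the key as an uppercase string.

OFQZUR

  i= 0: B-N = 14 → O
  i= 1: D-Y =  5 → F
  i= 2: E-O = 16 → Q
  i= 3: S-T = 25 → Z
  i= 4: N-T = 20 → U
  i= 5: D-M = 17 → R
  i= 6: V-H = 14 → O
  i= 7: I-D =  5 → F
  i= 8: Z-J = 16 → Q
  i= 9: P-Q = 25 → Z
  i=10: R-X = 20 → U
  i=11: K-T = 17 → R
  i=12: B-N = 14 → O
  i=13: Y-T =  5 → F
  i=14: F-P = 16 → Q
  i=15: B-C = 25 → Z
  i=16: V-B = 20 → U
  i=17: I-R = 17 → R
  i=18: M-Y = 14 → O
  i=19: J-E =  5 → F
  i=20: L-V = 16 → Q
  i=21: S-T = 25 → Z
  i=22: L-R = 20 → U
  shifts repeat with period 6: OFQZUR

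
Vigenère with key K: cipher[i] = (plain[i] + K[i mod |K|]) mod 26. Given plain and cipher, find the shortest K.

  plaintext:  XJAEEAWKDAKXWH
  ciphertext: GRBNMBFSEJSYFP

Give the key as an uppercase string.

  i= 0: G-X =  9 → J
  i= 1: R-J =  8 → I
  i= 2: B-A =  1 → B
  i= 3: N-E =  9 → J
  i= 4: M-E =  8 → I
  i= 5: B-A =  1 → B
  i= 6: F-W =  9 → J
  i= 7: S-K =  8 → I
  i= 8: E-D =  1 → B
  i= 9: J-A =  9 → J
  i=10: S-K =  8 → I
  i=11: Y-X =  1 → B
  i=12: F-W =  9 → J
  i=13: P-H =  8 → I
  shifts repeat with period 3: JIB

JIB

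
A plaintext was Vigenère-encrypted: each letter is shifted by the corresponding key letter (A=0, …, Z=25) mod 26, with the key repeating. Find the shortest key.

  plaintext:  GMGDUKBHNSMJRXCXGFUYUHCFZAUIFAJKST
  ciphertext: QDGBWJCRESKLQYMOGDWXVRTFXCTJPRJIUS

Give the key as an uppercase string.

KRAYCZB

  i= 0: Q-G = 10 → K
  i= 1: D-M = 17 → R
  i= 2: G-G =  0 → A
  i= 3: B-D = 24 → Y
  i= 4: W-U =  2 → C
  i= 5: J-K = 25 → Z
  i= 6: C-B =  1 → B
  i= 7: R-H = 10 → K
  i= 8: E-N = 17 → R
  i= 9: S-S =  0 → A
  i=10: K-M = 24 → Y
  i=11: L-J =  2 → C
  i=12: Q-R = 25 → Z
  i=13: Y-X =  1 → B
  i=14: M-C = 10 → K
  i=15: O-X = 17 → R
  i=16: G-G =  0 → A
  i=17: D-F = 24 → Y
  i=18: W-U =  2 → C
  i=19: X-Y = 25 → Z
  i=20: V-U =  1 → B
  i=21: R-H = 10 → K
  i=22: T-C = 17 → R
  i=23: F-F =  0 → A
  i=24: X-Z = 24 → Y
  i=25: C-A =  2 → C
  i=26: T-U = 25 → Z
  i=27: J-I =  1 → B
  i=28: P-F = 10 → K
  i=29: R-A = 17 → R
  i=30: J-J =  0 → A
  i=31: I-K = 24 → Y
  i=32: U-S =  2 → C
  i=33: S-T = 25 → Z
  shifts repeat with period 7: KRAYCZB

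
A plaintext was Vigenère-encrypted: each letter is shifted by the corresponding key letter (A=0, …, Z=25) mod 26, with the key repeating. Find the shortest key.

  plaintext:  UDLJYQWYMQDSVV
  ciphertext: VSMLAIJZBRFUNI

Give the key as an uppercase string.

BPBCCSN

  i= 0: V-U =  1 → B
  i= 1: S-D = 15 → P
  i= 2: M-L =  1 → B
  i= 3: L-J =  2 → C
  i= 4: A-Y =  2 → C
  i= 5: I-Q = 18 → S
  i= 6: J-W = 13 → N
  i= 7: Z-Y =  1 → B
  i= 8: B-M = 15 → P
  i= 9: R-Q =  1 → B
  i=10: F-D =  2 → C
  i=11: U-S =  2 → C
  i=12: N-V = 18 → S
  i=13: I-V = 13 → N
  shifts repeat with period 7: BPBCCSN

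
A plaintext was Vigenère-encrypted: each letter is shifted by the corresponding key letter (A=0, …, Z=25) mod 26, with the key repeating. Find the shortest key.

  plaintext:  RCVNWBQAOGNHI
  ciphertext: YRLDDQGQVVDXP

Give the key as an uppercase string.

HPQQ

  i= 0: Y-R =  7 → H
  i= 1: R-C = 15 → P
  i= 2: L-V = 16 → Q
  i= 3: D-N = 16 → Q
  i= 4: D-W =  7 → H
  i= 5: Q-B = 15 → P
  i= 6: G-Q = 16 → Q
  i= 7: Q-A = 16 → Q
  i= 8: V-O =  7 → H
  i= 9: V-G = 15 → P
  i=10: D-N = 16 → Q
  i=11: X-H = 16 → Q
  i=12: P-I =  7 → H
  shifts repeat with period 4: HPQQ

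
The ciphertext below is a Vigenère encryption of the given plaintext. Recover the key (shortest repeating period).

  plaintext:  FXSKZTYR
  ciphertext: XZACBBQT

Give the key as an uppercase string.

SCI

  i= 0: X-F = 18 → S
  i= 1: Z-X =  2 → C
  i= 2: A-S =  8 → I
  i= 3: C-K = 18 → S
  i= 4: B-Z =  2 → C
  i= 5: B-T =  8 → I
  i= 6: Q-Y = 18 → S
  i= 7: T-R =  2 → C
  shifts repeat with period 3: SCI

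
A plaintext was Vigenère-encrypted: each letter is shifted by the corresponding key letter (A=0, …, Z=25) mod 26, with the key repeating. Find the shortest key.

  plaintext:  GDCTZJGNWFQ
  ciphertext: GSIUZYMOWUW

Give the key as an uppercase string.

APGB

  i= 0: G-G =  0 → A
  i= 1: S-D = 15 → P
  i= 2: I-C =  6 → G
  i= 3: U-T =  1 → B
  i= 4: Z-Z =  0 → A
  i= 5: Y-J = 15 → P
  i= 6: M-G =  6 → G
  i= 7: O-N =  1 → B
  i= 8: W-W =  0 → A
  i= 9: U-F = 15 → P
  i=10: W-Q =  6 → G
  shifts repeat with period 4: APGB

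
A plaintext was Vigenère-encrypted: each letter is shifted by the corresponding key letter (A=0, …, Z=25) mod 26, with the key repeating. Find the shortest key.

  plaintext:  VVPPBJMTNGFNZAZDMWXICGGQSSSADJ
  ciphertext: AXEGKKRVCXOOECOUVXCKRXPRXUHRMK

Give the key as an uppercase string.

FCPRJB

  i= 0: A-V =  5 → F
  i= 1: X-V =  2 → C
  i= 2: E-P = 15 → P
  i= 3: G-P = 17 → R
  i= 4: K-B =  9 → J
  i= 5: K-J =  1 → B
  i= 6: R-M =  5 → F
  i= 7: V-T =  2 → C
  i= 8: C-N = 15 → P
  i= 9: X-G = 17 → R
  i=10: O-F =  9 → J
  i=11: O-N =  1 → B
  i=12: E-Z =  5 → F
  i=13: C-A =  2 → C
  i=14: O-Z = 15 → P
  i=15: U-D = 17 → R
  i=16: V-M =  9 → J
  i=17: X-W =  1 → B
  i=18: C-X =  5 → F
  i=19: K-I =  2 → C
  i=20: R-C = 15 → P
  i=21: X-G = 17 → R
  i=22: P-G =  9 → J
  i=23: R-Q =  1 → B
  i=24: X-S =  5 → F
  i=25: U-S =  2 → C
  i=26: H-S = 15 → P
  i=27: R-A = 17 → R
  i=28: M-D =  9 → J
  i=29: K-J =  1 → B
  shifts repeat with period 6: FCPRJB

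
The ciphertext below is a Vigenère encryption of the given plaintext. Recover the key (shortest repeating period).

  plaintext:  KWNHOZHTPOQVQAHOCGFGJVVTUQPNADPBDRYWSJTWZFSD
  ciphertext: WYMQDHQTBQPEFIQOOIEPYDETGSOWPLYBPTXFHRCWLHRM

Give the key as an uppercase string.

MCZJPIJA

  i= 0: W-K = 12 → M
  i= 1: Y-W =  2 → C
  i= 2: M-N = 25 → Z
  i= 3: Q-H =  9 → J
  i= 4: D-O = 15 → P
  i= 5: H-Z =  8 → I
  i= 6: Q-H =  9 → J
  i= 7: T-T =  0 → A
  i= 8: B-P = 12 → M
  i= 9: Q-O =  2 → C
  i=10: P-Q = 25 → Z
  i=11: E-V =  9 → J
  i=12: F-Q = 15 → P
  i=13: I-A =  8 → I
  i=14: Q-H =  9 → J
  i=15: O-O =  0 → A
  i=16: O-C = 12 → M
  i=17: I-G =  2 → C
  i=18: E-F = 25 → Z
  i=19: P-G =  9 → J
  i=20: Y-J = 15 → P
  i=21: D-V =  8 → I
  i=22: E-V =  9 → J
  i=23: T-T =  0 → A
  i=24: G-U = 12 → M
  i=25: S-Q =  2 → C
  i=26: O-P = 25 → Z
  i=27: W-N =  9 → J
  i=28: P-A = 15 → P
  i=29: L-D =  8 → I
  i=30: Y-P =  9 → J
  i=31: B-B =  0 → A
  i=32: P-D = 12 → M
  i=33: T-R =  2 → C
  i=34: X-Y = 25 → Z
  i=35: F-W =  9 → J
  i=36: H-S = 15 → P
  i=37: R-J =  8 → I
  i=38: C-T =  9 → J
  i=39: W-W =  0 → A
  i=40: L-Z = 12 → M
  i=41: H-F =  2 → C
  i=42: R-S = 25 → Z
  i=43: M-D =  9 → J
  shifts repeat with period 8: MCZJPIJA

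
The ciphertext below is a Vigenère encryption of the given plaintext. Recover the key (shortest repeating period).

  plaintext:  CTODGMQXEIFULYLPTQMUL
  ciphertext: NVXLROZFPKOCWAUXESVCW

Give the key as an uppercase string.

LCJI

  i= 0: N-C = 11 → L
  i= 1: V-T =  2 → C
  i= 2: X-O =  9 → J
  i= 3: L-D =  8 → I
  i= 4: R-G = 11 → L
  i= 5: O-M =  2 → C
  i= 6: Z-Q =  9 → J
  i= 7: F-X =  8 → I
  i= 8: P-E = 11 → L
  i= 9: K-I =  2 → C
  i=10: O-F =  9 → J
  i=11: C-U =  8 → I
  i=12: W-L = 11 → L
  i=13: A-Y =  2 → C
  i=14: U-L =  9 → J
  i=15: X-P =  8 → I
  i=16: E-T = 11 → L
  i=17: S-Q =  2 → C
  i=18: V-M =  9 → J
  i=19: C-U =  8 → I
  i=20: W-L = 11 → L
  shifts repeat with period 4: LCJI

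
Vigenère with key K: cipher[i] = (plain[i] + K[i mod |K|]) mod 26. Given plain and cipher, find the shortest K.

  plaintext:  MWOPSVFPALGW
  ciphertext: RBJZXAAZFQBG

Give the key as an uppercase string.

  i= 0: R-M =  5 → F
  i= 1: B-W =  5 → F
  i= 2: J-O = 21 → V
  i= 3: Z-P = 10 → K
  i= 4: X-S =  5 → F
  i= 5: A-V =  5 → F
  i= 6: A-F = 21 → V
  i= 7: Z-P = 10 → K
  i= 8: F-A =  5 → F
  i= 9: Q-L =  5 → F
  i=10: B-G = 21 → V
  i=11: G-W = 10 → K
  shifts repeat with period 4: FFVK

FFVK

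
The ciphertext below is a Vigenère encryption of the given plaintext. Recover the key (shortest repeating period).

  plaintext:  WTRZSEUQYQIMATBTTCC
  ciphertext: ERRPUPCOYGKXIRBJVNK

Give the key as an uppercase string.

  i= 0: E-W =  8 → I
  i= 1: R-T = 24 → Y
  i= 2: R-R =  0 → A
  i= 3: P-Z = 16 → Q
  i= 4: U-S =  2 → C
  i= 5: P-E = 11 → L
  i= 6: C-U =  8 → I
  i= 7: O-Q = 24 → Y
  i= 8: Y-Y =  0 → A
  i= 9: G-Q = 16 → Q
  i=10: K-I =  2 → C
  i=11: X-M = 11 → L
  i=12: I-A =  8 → I
  i=13: R-T = 24 → Y
  i=14: B-B =  0 → A
  i=15: J-T = 16 → Q
  i=16: V-T =  2 → C
  i=17: N-C = 11 → L
  i=18: K-C =  8 → I
  shifts repeat with period 6: IYAQCL

IYAQCL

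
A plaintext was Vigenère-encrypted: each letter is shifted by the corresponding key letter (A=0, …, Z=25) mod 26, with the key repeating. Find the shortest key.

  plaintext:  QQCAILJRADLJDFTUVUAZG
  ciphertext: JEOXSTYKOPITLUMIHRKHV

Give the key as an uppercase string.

  i= 0: J-Q = 19 → T
  i= 1: E-Q = 14 → O
  i= 2: O-C = 12 → M
  i= 3: X-A = 23 → X
  i= 4: S-I = 10 → K
  i= 5: T-L =  8 → I
  i= 6: Y-J = 15 → P
  i= 7: K-R = 19 → T
  i= 8: O-A = 14 → O
  i= 9: P-D = 12 → M
  i=10: I-L = 23 → X
  i=11: T-J = 10 → K
  i=12: L-D =  8 → I
  i=13: U-F = 15 → P
  i=14: M-T = 19 → T
  i=15: I-U = 14 → O
  i=16: H-V = 12 → M
  i=17: R-U = 23 → X
  i=18: K-A = 10 → K
  i=19: H-Z =  8 → I
  i=20: V-G = 15 → P
  shifts repeat with period 7: TOMXKIP

TOMXKIP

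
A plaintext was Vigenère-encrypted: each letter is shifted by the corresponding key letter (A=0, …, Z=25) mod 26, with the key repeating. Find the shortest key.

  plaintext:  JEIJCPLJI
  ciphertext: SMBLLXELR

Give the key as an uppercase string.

  i= 0: S-J =  9 → J
  i= 1: M-E =  8 → I
  i= 2: B-I = 19 → T
  i= 3: L-J =  2 → C
  i= 4: L-C =  9 → J
  i= 5: X-P =  8 → I
  i= 6: E-L = 19 → T
  i= 7: L-J =  2 → C
  i= 8: R-I =  9 → J
  shifts repeat with period 4: JITC

JITC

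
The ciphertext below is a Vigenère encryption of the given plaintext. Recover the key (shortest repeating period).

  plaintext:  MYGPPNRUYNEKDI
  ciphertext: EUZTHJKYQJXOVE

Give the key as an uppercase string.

  i= 0: E-M = 18 → S
  i= 1: U-Y = 22 → W
  i= 2: Z-G = 19 → T
  i= 3: T-P =  4 → E
  i= 4: H-P = 18 → S
  i= 5: J-N = 22 → W
  i= 6: K-R = 19 → T
  i= 7: Y-U =  4 → E
  i= 8: Q-Y = 18 → S
  i= 9: J-N = 22 → W
  i=10: X-E = 19 → T
  i=11: O-K =  4 → E
  i=12: V-D = 18 → S
  i=13: E-I = 22 → W
  shifts repeat with period 4: SWTE

SWTE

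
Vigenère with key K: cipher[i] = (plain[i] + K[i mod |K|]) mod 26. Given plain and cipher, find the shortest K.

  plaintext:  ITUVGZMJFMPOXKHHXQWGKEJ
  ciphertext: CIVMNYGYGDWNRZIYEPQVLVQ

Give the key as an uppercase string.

UPBRHZ

  i= 0: C-I = 20 → U
  i= 1: I-T = 15 → P
  i= 2: V-U =  1 → B
  i= 3: M-V = 17 → R
  i= 4: N-G =  7 → H
  i= 5: Y-Z = 25 → Z
  i= 6: G-M = 20 → U
  i= 7: Y-J = 15 → P
  i= 8: G-F =  1 → B
  i= 9: D-M = 17 → R
  i=10: W-P =  7 → H
  i=11: N-O = 25 → Z
  i=12: R-X = 20 → U
  i=13: Z-K = 15 → P
  i=14: I-H =  1 → B
  i=15: Y-H = 17 → R
  i=16: E-X =  7 → H
  i=17: P-Q = 25 → Z
  i=18: Q-W = 20 → U
  i=19: V-G = 15 → P
  i=20: L-K =  1 → B
  i=21: V-E = 17 → R
  i=22: Q-J =  7 → H
  shifts repeat with period 6: UPBRHZ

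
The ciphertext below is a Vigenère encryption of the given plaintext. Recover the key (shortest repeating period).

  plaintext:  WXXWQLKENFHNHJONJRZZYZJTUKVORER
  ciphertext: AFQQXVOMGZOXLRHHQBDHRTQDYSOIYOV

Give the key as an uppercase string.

  i= 0: A-W =  4 → E
  i= 1: F-X =  8 → I
  i= 2: Q-X = 19 → T
  i= 3: Q-W = 20 → U
  i= 4: X-Q =  7 → H
  i= 5: V-L = 10 → K
  i= 6: O-K =  4 → E
  i= 7: M-E =  8 → I
  i= 8: G-N = 19 → T
  i= 9: Z-F = 20 → U
  i=10: O-H =  7 → H
  i=11: X-N = 10 → K
  i=12: L-H =  4 → E
  i=13: R-J =  8 → I
  i=14: H-O = 19 → T
  i=15: H-N = 20 → U
  i=16: Q-J =  7 → H
  i=17: B-R = 10 → K
  i=18: D-Z =  4 → E
  i=19: H-Z =  8 → I
  i=20: R-Y = 19 → T
  i=21: T-Z = 20 → U
  i=22: Q-J =  7 → H
  i=23: D-T = 10 → K
  i=24: Y-U =  4 → E
  i=25: S-K =  8 → I
  i=26: O-V = 19 → T
  i=27: I-O = 20 → U
  i=28: Y-R =  7 → H
  i=29: O-E = 10 → K
  i=30: V-R =  4 → E
  shifts repeat with period 6: EITUHK

EITUHK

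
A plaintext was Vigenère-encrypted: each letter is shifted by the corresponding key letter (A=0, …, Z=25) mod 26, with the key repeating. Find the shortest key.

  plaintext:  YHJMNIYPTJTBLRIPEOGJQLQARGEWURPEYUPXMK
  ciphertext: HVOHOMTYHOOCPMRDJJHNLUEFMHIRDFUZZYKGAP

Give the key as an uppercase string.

  i= 0: H-Y =  9 → J
  i= 1: V-H = 14 → O
  i= 2: O-J =  5 → F
  i= 3: H-M = 21 → V
  i= 4: O-N =  1 → B
  i= 5: M-I =  4 → E
  i= 6: T-Y = 21 → V
  i= 7: Y-P =  9 → J
  i= 8: H-T = 14 → O
  i= 9: O-J =  5 → F
  i=10: O-T = 21 → V
  i=11: C-B =  1 → B
  i=12: P-L =  4 → E
  i=13: M-R = 21 → V
  i=14: R-I =  9 → J
  i=15: D-P = 14 → O
  i=16: J-E =  5 → F
  i=17: J-O = 21 → V
  i=18: H-G =  1 → B
  i=19: N-J =  4 → E
  i=20: L-Q = 21 → V
  i=21: U-L =  9 → J
  i=22: E-Q = 14 → O
  i=23: F-A =  5 → F
  i=24: M-R = 21 → V
  i=25: H-G =  1 → B
  i=26: I-E =  4 → E
  i=27: R-W = 21 → V
  i=28: D-U =  9 → J
  i=29: F-R = 14 → O
  i=30: U-P =  5 → F
  i=31: Z-E = 21 → V
  i=32: Z-Y =  1 → B
  i=33: Y-U =  4 → E
  i=34: K-P = 21 → V
  i=35: G-X =  9 → J
  i=36: A-M = 14 → O
  i=37: P-K =  5 → F
  shifts repeat with period 7: JOFVBEV

JOFVBEV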